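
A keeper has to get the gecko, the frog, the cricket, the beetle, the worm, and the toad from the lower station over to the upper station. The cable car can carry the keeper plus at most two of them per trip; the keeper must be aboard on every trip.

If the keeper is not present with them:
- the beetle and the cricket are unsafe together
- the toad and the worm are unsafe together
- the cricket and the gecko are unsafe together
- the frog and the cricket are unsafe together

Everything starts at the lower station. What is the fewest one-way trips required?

7

Counting alone: the keeper can take at most 2 across per trip to the upper station, so moving all 6 needs at least 3 loaded trips out, with a return between consecutive ones — at least 5 crossings.
The safety rule pushes this higher. Following every safe sequence of crossings, the most of the 6 that can be at the upper station as the cable car arrives there on crossing 5 is 5 — never all 6.
So no plan with fewer than 7 crossings exists, and this one achieves 7:
1. Keeper goes to the upper station with the cricket and the worm.  [the lower station: the beetle, the frog, the gecko, the toad | the upper station: the cricket, the worm]
2. Keeper goes back to the lower station alone.  [the lower station: the beetle, the frog, the gecko, the toad | the upper station: the cricket, the worm]
3. Keeper goes to the upper station with the gecko.  [the lower station: the beetle, the frog, the toad | the upper station: the cricket, the gecko, the worm]
4. Keeper goes back to the lower station with the cricket.  [the lower station: the beetle, the cricket, the frog, the toad | the upper station: the gecko, the worm]
5. Keeper goes to the upper station with the beetle and the frog.  [the lower station: the cricket, the toad | the upper station: the beetle, the frog, the gecko, the worm]
6. Keeper goes back to the lower station alone.  [the lower station: the cricket, the toad | the upper station: the beetle, the frog, the gecko, the worm]
7. Keeper goes to the upper station with the cricket and the toad.  [the lower station: — | the upper station: the beetle, the cricket, the frog, the gecko, the toad, the worm]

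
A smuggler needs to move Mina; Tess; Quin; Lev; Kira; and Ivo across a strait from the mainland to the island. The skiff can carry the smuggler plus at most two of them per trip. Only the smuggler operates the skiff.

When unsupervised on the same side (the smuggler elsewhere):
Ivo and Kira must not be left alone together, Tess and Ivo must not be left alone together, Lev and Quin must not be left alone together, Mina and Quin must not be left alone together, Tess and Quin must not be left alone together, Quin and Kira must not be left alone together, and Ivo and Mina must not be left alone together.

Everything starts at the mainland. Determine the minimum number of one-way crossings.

7

Counting alone: the smuggler can take at most 2 across per trip to the island, so moving all 6 needs at least 3 loaded trips out, with a return between consecutive ones — at least 5 crossings.
The safety rule pushes this higher. Following every safe sequence of crossings, the most of the 6 that can be at the island as the skiff arrives there on crossing 5 is 4 — never all 6.
So no plan with fewer than 7 crossings exists, and this one achieves 7:
1. Smuggler goes to the island with Ivo and Quin.  [the mainland: Kira, Lev, Mina, Tess | the island: Ivo, Quin]
2. Smuggler goes back to the mainland alone.  [the mainland: Kira, Lev, Mina, Tess | the island: Ivo, Quin]
3. Smuggler goes to the island with Mina and Tess.  [the mainland: Kira, Lev | the island: Ivo, Mina, Quin, Tess]
4. Smuggler goes back to the mainland with Ivo and Quin.  [the mainland: Ivo, Kira, Lev, Quin | the island: Mina, Tess]
5. Smuggler goes to the island with Kira and Lev.  [the mainland: Ivo, Quin | the island: Kira, Lev, Mina, Tess]
6. Smuggler goes back to the mainland alone.  [the mainland: Ivo, Quin | the island: Kira, Lev, Mina, Tess]
7. Smuggler goes to the island with Ivo and Quin.  [the mainland: — | the island: Ivo, Kira, Lev, Mina, Quin, Tess]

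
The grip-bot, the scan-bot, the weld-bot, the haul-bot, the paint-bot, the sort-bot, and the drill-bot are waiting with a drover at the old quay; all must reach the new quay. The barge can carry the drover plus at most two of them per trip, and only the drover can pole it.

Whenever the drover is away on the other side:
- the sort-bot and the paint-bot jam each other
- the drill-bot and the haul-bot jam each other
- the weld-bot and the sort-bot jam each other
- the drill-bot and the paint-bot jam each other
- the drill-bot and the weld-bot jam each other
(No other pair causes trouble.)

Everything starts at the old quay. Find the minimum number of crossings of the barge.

9

Counting alone: the drover can take at most 2 across per trip to the new quay, so moving all 7 needs at least 4 loaded trips out, with a return between consecutive ones — at least 7 crossings.
The safety rule pushes this higher. Following every safe sequence of crossings, the most of the 7 that can be at the new quay as the barge arrives there on crossing 7 is 6 — never all 7.
So no plan with fewer than 9 crossings exists, and this one achieves 9:
1. Drover goes to the new quay with the drill-bot and the sort-bot.  [the old quay: the grip-bot, the haul-bot, the paint-bot, the scan-bot, the weld-bot | the new quay: the drill-bot, the sort-bot]
2. Drover goes back to the old quay alone.  [the old quay: the grip-bot, the haul-bot, the paint-bot, the scan-bot, the weld-bot | the new quay: the drill-bot, the sort-bot]
3. Drover goes to the new quay with the grip-bot.  [the old quay: the haul-bot, the paint-bot, the scan-bot, the weld-bot | the new quay: the drill-bot, the grip-bot, the sort-bot]
4. Drover goes back to the old quay alone.  [the old quay: the haul-bot, the paint-bot, the scan-bot, the weld-bot | the new quay: the drill-bot, the grip-bot, the sort-bot]
5. Drover goes to the new quay with the scan-bot and the weld-bot.  [the old quay: the haul-bot, the paint-bot | the new quay: the drill-bot, the grip-bot, the scan-bot, the sort-bot, the weld-bot]
6. Drover goes back to the old quay with the drill-bot and the sort-bot.  [the old quay: the drill-bot, the haul-bot, the paint-bot, the sort-bot | the new quay: the grip-bot, the scan-bot, the weld-bot]
7. Drover goes to the new quay with the haul-bot and the paint-bot.  [the old quay: the drill-bot, the sort-bot | the new quay: the grip-bot, the haul-bot, the paint-bot, the scan-bot, the weld-bot]
8. Drover goes back to the old quay alone.  [the old quay: the drill-bot, the sort-bot | the new quay: the grip-bot, the haul-bot, the paint-bot, the scan-bot, the weld-bot]
9. Drover goes to the new quay with the drill-bot and the sort-bot.  [the old quay: — | the new quay: the drill-bot, the grip-bot, the haul-bot, the paint-bot, the scan-bot, the sort-bot, the weld-bot]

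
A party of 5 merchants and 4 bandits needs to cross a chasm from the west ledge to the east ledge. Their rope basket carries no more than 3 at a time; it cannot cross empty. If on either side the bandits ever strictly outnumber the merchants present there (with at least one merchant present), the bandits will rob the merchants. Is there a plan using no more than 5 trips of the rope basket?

Counting alone: each trip to the east ledge takes at most 3 across and each return brings at least 1 back, so after t trips out (and t−1 returns) at most 3t − (t−1) of the 9 are across; that first reaches 9 at t = 4, so at least 7 crossings are needed.
Since 5 < 7, 5 crossings cannot be enough. (The shortest complete plan in fact takes 7:)
1. 3 bandits → the east ledge.  (the west ledge: 5M 1B; the east ledge: 0M 3B)
2. 1 bandit ← the west ledge.  (the west ledge: 5M 2B; the east ledge: 0M 2B)
3. 3 merchants → the east ledge.  (the west ledge: 2M 2B; the east ledge: 3M 2B)
4. 1 merchant ← the west ledge.  (the west ledge: 3M 2B; the east ledge: 2M 2B)
5. 2 merchants and 1 bandit → the east ledge.  (the west ledge: 1M 1B; the east ledge: 4M 3B)
6. 1 merchant ← the west ledge.  (the west ledge: 2M 1B; the east ledge: 3M 3B)
7. 2 merchants and 1 bandit → the east ledge.  (the west ledge: 0M 0B; the east ledge: 5M 4B)

No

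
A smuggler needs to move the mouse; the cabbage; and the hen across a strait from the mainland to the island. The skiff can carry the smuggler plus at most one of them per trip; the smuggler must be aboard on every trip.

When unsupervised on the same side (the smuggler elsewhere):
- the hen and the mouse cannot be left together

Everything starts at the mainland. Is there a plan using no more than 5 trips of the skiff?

Yes — this plan uses 5 crossings (≤ 5):
1. Smuggler goes to the island with the mouse.  [the mainland: the cabbage, the hen | the island: the mouse]
2. Smuggler goes back to the mainland alone.  [the mainland: the cabbage, the hen | the island: the mouse]
3. Smuggler goes to the island with the cabbage.  [the mainland: the hen | the island: the cabbage, the mouse]
4. Smuggler goes back to the mainland alone.  [the mainland: the hen | the island: the cabbage, the mouse]
5. Smuggler goes to the island with the hen.  [the mainland: — | the island: the cabbage, the hen, the mouse]

Yes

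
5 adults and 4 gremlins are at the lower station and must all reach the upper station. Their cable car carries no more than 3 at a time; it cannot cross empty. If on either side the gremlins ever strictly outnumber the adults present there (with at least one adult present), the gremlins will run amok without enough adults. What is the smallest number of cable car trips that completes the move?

7

Counting alone: each trip to the upper station takes at most 3 across and each return brings at least 1 back, so after t trips out (and t−1 returns) at most 3t − (t−1) of the 9 are across; that first reaches 9 at t = 4, so at least 7 crossings are needed.
The plan below uses exactly 7 crossings, so it is optimal:
1. 3 gremlins → the upper station.  (the lower station: 5A 1G; the upper station: 0A 3G)
2. 1 gremlin ← the lower station.  (the lower station: 5A 2G; the upper station: 0A 2G)
3. 3 adults → the upper station.  (the lower station: 2A 2G; the upper station: 3A 2G)
4. 1 adult ← the lower station.  (the lower station: 3A 2G; the upper station: 2A 2G)
5. 2 adults and 1 gremlin → the upper station.  (the lower station: 1A 1G; the upper station: 4A 3G)
6. 1 adult ← the lower station.  (the lower station: 2A 1G; the upper station: 3A 3G)
7. 2 adults and 1 gremlin → the upper station.  (the lower station: 0A 0G; the upper station: 5A 4G)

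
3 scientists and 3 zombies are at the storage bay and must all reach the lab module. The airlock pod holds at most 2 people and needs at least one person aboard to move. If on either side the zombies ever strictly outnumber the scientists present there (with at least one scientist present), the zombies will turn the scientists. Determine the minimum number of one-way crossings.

Counting alone: each trip to the lab module takes at most 2 across and each return brings at least 1 back, so after t trips out (and t−1 returns) at most 2t − (t−1) of the 6 are across; that first reaches 6 at t = 5, so at least 9 crossings are needed.
The safety rule pushes this higher. Following every safe sequence of crossings, the most of the 6 that can be at the lab module as the airlock pod arrives there on crossing 9 is 5 — never all 6.
So no plan with fewer than 11 crossings exists, and this one achieves 11:
1. 2 zombies → the lab module.  (the storage bay: 3S 1Z; the lab module: 0S 2Z)
2. 1 zombie ← the storage bay.  (the storage bay: 3S 2Z; the lab module: 0S 1Z)
3. 2 zombies → the lab module.  (the storage bay: 3S 0Z; the lab module: 0S 3Z)
4. 1 zombie ← the storage bay.  (the storage bay: 3S 1Z; the lab module: 0S 2Z)
5. 2 scientists → the lab module.  (the storage bay: 1S 1Z; the lab module: 2S 2Z)
6. 1 scientist and 1 zombie ← the storage bay.  (the storage bay: 2S 2Z; the lab module: 1S 1Z)
7. 2 scientists → the lab module.  (the storage bay: 0S 2Z; the lab module: 3S 1Z)
8. 1 zombie ← the storage bay.  (the storage bay: 0S 3Z; the lab module: 3S 0Z)
9. 2 zombies → the lab module.  (the storage bay: 0S 1Z; the lab module: 3S 2Z)
10. 1 zombie ← the storage bay.  (the storage bay: 0S 2Z; the lab module: 3S 1Z)
11. 2 zombies → the lab module.  (the storage bay: 0S 0Z; the lab module: 3S 3Z)

11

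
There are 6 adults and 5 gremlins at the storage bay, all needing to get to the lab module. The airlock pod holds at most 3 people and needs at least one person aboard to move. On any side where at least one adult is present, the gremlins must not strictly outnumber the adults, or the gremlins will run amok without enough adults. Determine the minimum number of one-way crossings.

9

Counting alone: each trip to the lab module takes at most 3 across and each return brings at least 1 back, so after t trips out (and t−1 returns) at most 3t − (t−1) of the 11 are across; that first reaches 11 at t = 5, so at least 9 crossings are needed.
The plan below uses exactly 9 crossings, so it is optimal:
1. 3 gremlins → the lab module.  (the storage bay: 6A 2G; the lab module: 0A 3G)
2. 1 gremlin ← the storage bay.  (the storage bay: 6A 3G; the lab module: 0A 2G)
3. 3 adults → the lab module.  (the storage bay: 3A 3G; the lab module: 3A 2G)
4. 1 adult ← the storage bay.  (the storage bay: 4A 3G; the lab module: 2A 2G)
5. 2 adults and 1 gremlin → the lab module.  (the storage bay: 2A 2G; the lab module: 4A 3G)
6. 1 adult ← the storage bay.  (the storage bay: 3A 2G; the lab module: 3A 3G)
7. 2 adults and 1 gremlin → the lab module.  (the storage bay: 1A 1G; the lab module: 5A 4G)
8. 1 adult ← the storage bay.  (the storage bay: 2A 1G; the lab module: 4A 4G)
9. 2 adults and 1 gremlin → the lab module.  (the storage bay: 0A 0G; the lab module: 6A 5G)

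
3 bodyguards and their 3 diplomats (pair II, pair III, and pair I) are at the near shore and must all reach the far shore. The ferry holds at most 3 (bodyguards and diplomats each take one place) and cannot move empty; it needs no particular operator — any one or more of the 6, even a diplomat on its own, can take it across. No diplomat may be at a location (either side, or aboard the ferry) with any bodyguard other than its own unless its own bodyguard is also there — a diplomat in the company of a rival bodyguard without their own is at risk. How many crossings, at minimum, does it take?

5

Counting alone: each trip to the far shore takes at most 3 across and each return brings at least 1 back, so after t trips out (and t−1 returns) at most 3t − (t−1) of the 6 are across; that first reaches 6 at t = 3, so at least 5 crossings are needed.
The plan below uses exactly 5 crossings, so it is optimal:
1. bodyguard II and diplomat II cross → the far shore.
2. bodyguard II crosses ← the near shore.
3. bodyguard I, bodyguard II, and bodyguard III cross → the far shore.
4. diplomat II crosses ← the near shore.
5. diplomat I, diplomat II, and diplomat III cross → the far shore.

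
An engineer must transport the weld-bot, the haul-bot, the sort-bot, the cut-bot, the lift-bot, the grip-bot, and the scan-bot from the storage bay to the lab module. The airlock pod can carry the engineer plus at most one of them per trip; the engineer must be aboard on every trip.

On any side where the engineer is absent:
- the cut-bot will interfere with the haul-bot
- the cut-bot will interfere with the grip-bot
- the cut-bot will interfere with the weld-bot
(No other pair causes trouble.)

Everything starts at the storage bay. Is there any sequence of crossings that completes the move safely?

No

Following every safe sequence of crossings from the start, the most of the 7 that can be at the lab module as the airlock pod arrives there on crossings 1, 3, 5, 7, 9 is 1, 2, 3, 4, 5 respectively; the best ever achieved is 5 of 7.
From crossing 11 on, no configuration arises that was not already reachable earlier: only 72 distinct safe configurations (who is on which side, and where the airlock pod is) can ever be reached, none of them has everyone across, and every continuation just revisits them. So no valid plan exists.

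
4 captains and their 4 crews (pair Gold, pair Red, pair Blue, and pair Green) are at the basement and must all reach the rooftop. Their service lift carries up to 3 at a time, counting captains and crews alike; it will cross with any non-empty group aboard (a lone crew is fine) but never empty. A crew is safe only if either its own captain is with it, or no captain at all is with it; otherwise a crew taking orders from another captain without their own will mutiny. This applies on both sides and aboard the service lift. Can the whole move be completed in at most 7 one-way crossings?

No

Counting alone: each trip to the rooftop takes at most 3 across and each return brings at least 1 back, so after t trips out (and t−1 returns) at most 3t − (t−1) of the 8 are across; that first reaches 8 at t = 4, so at least 7 crossings are needed.
The safety rule pushes this higher. Following every safe sequence of crossings, the most of the 8 that can be at the rooftop as the service lift arrives there on crossing 7 is 7 — never all 8.
So the move cannot be finished within 7 crossings. (The shortest complete plan takes 9:)
1. captain Gold and crew Gold cross → the rooftop.
2. captain Gold crosses ← the basement.
3. captain Gold, captain Red, and crew Red cross → the rooftop.
4. captain Gold and crew Gold cross ← the basement.
5. captain Blue, captain Gold, and captain Green cross → the rooftop.
6. crew Red crosses ← the basement.
7. crew Gold and crew Red cross → the rooftop.
8. crew Gold crosses ← the basement.
9. crew Blue, crew Gold, and crew Green cross → the rooftop.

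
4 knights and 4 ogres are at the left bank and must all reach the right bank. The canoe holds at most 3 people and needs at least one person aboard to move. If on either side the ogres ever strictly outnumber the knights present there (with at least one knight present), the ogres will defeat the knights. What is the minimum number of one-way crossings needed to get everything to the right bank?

Counting alone: each trip to the right bank takes at most 3 across and each return brings at least 1 back, so after t trips out (and t−1 returns) at most 3t − (t−1) of the 8 are across; that first reaches 8 at t = 4, so at least 7 crossings are needed.
The safety rule pushes this higher. Following every safe sequence of crossings, the most of the 8 that can be at the right bank as the canoe arrives there on crossing 7 is 7 — never all 8.
So no plan with fewer than 9 crossings exists, and this one achieves 9:
1. 2 ogres → the right bank.  (the left bank: 4K 2O; the right bank: 0K 2O)
2. 1 ogre ← the left bank.  (the left bank: 4K 3O; the right bank: 0K 1O)
3. 3 ogres → the right bank.  (the left bank: 4K 0O; the right bank: 0K 4O)
4. 1 ogre ← the left bank.  (the left bank: 4K 1O; the right bank: 0K 3O)
5. 3 knights → the right bank.  (the left bank: 1K 1O; the right bank: 3K 3O)
6. 1 knight and 1 ogre ← the left bank.  (the left bank: 2K 2O; the right bank: 2K 2O)
7. 2 knights → the right bank.  (the left bank: 0K 2O; the right bank: 4K 2O)
8. 1 ogre ← the left bank.  (the left bank: 0K 3O; the right bank: 4K 1O)
9. 3 ogres → the right bank.  (the left bank: 0K 0O; the right bank: 4K 4O)

9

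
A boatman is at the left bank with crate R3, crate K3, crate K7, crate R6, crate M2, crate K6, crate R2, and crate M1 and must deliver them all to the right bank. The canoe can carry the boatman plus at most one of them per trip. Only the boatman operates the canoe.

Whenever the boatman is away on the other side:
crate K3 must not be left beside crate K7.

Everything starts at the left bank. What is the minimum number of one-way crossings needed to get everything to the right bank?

15

Counting alone: the boatman can take at most 1 across per trip to the right bank, so moving all 8 needs at least 8 loaded trips out, with a return between consecutive ones — at least 15 crossings.
The plan below uses exactly 15 crossings, so it is optimal:
1. Boatman goes to the right bank with crate K3.  [the left bank: crate K6, crate K7, crate M1, crate M2, crate R2, crate R3, crate R6 | the right bank: crate K3]
2. Boatman goes back to the left bank alone.  [the left bank: crate K6, crate K7, crate M1, crate M2, crate R2, crate R3, crate R6 | the right bank: crate K3]
3. Boatman goes to the right bank with crate R3.  [the left bank: crate K6, crate K7, crate M1, crate M2, crate R2, crate R6 | the right bank: crate K3, crate R3]
4. Boatman goes back to the left bank alone.  [the left bank: crate K6, crate K7, crate M1, crate M2, crate R2, crate R6 | the right bank: crate K3, crate R3]
5. Boatman goes to the right bank with crate R6.  [the left bank: crate K6, crate K7, crate M1, crate M2, crate R2 | the right bank: crate K3, crate R3, crate R6]
6. Boatman goes back to the left bank alone.  [the left bank: crate K6, crate K7, crate M1, crate M2, crate R2 | the right bank: crate K3, crate R3, crate R6]
7. Boatman goes to the right bank with crate M2.  [the left bank: crate K6, crate K7, crate M1, crate R2 | the right bank: crate K3, crate M2, crate R3, crate R6]
8. Boatman goes back to the left bank alone.  [the left bank: crate K6, crate K7, crate M1, crate R2 | the right bank: crate K3, crate M2, crate R3, crate R6]
9. Boatman goes to the right bank with crate K6.  [the left bank: crate K7, crate M1, crate R2 | the right bank: crate K3, crate K6, crate M2, crate R3, crate R6]
10. Boatman goes back to the left bank alone.  [the left bank: crate K7, crate M1, crate R2 | the right bank: crate K3, crate K6, crate M2, crate R3, crate R6]
11. Boatman goes to the right bank with crate R2.  [the left bank: crate K7, crate M1 | the right bank: crate K3, crate K6, crate M2, crate R2, crate R3, crate R6]
12. Boatman goes back to the left bank alone.  [the left bank: crate K7, crate M1 | the right bank: crate K3, crate K6, crate M2, crate R2, crate R3, crate R6]
13. Boatman goes to the right bank with crate M1.  [the left bank: crate K7 | the right bank: crate K3, crate K6, crate M1, crate M2, crate R2, crate R3, crate R6]
14. Boatman goes back to the left bank alone.  [the left bank: crate K7 | the right bank: crate K3, crate K6, crate M1, crate M2, crate R2, crate R3, crate R6]
15. Boatman goes to the right bank with crate K7.  [the left bank: — | the right bank: crate K3, crate K6, crate K7, crate M1, crate M2, crate R2, crate R3, crate R6]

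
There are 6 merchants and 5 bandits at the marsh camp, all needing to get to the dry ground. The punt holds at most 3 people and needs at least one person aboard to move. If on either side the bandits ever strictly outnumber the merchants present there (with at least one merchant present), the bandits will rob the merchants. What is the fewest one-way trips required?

Counting alone: each trip to the dry ground takes at most 3 across and each return brings at least 1 back, so after t trips out (and t−1 returns) at most 3t − (t−1) of the 11 are across; that first reaches 11 at t = 5, so at least 9 crossings are needed.
The plan below uses exactly 9 crossings, so it is optimal:
1. 3 bandits → the dry ground.  (the marsh camp: 6M 2B; the dry ground: 0M 3B)
2. 1 bandit ← the marsh camp.  (the marsh camp: 6M 3B; the dry ground: 0M 2B)
3. 3 merchants → the dry ground.  (the marsh camp: 3M 3B; the dry ground: 3M 2B)
4. 1 merchant ← the marsh camp.  (the marsh camp: 4M 3B; the dry ground: 2M 2B)
5. 2 merchants and 1 bandit → the dry ground.  (the marsh camp: 2M 2B; the dry ground: 4M 3B)
6. 1 merchant ← the marsh camp.  (the marsh camp: 3M 2B; the dry ground: 3M 3B)
7. 2 merchants and 1 bandit → the dry ground.  (the marsh camp: 1M 1B; the dry ground: 5M 4B)
8. 1 merchant ← the marsh camp.  (the marsh camp: 2M 1B; the dry ground: 4M 4B)
9. 2 merchants and 1 bandit → the dry ground.  (the marsh camp: 0M 0B; the dry ground: 6M 5B)

9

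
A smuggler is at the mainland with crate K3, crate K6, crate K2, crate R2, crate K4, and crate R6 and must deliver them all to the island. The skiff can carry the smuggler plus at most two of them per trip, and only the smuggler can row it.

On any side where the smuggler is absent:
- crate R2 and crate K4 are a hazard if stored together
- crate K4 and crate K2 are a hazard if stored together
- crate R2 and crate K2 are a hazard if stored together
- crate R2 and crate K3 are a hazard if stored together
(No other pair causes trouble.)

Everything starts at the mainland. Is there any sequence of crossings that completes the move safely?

1. Smuggler goes to the island with crate K2 and crate R2.
2. Smuggler goes back to the mainland with crate K2.
3. Smuggler goes to the island with crate K2 and crate K3.
4. Smuggler goes back to the mainland with crate R2.
5. Smuggler goes to the island with crate K6 and crate R2.
6. Smuggler goes back to the mainland with crate R2.
7. Smuggler goes to the island with crate R2 and crate R6.
8. Smuggler goes back to the mainland with crate R2.
9. Smuggler goes to the island with crate K4 and crate R2.

Yes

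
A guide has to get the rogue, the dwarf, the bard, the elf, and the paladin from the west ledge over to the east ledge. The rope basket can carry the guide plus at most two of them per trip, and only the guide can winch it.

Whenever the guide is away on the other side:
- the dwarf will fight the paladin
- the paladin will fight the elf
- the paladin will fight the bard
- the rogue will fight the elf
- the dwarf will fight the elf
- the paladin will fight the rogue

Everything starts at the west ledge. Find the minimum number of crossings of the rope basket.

7

Counting alone: the guide can take at most 2 across per trip to the east ledge, so moving all 5 needs at least 3 loaded trips out, with a return between consecutive ones — at least 5 crossings.
The safety rule pushes this higher. Following every safe sequence of crossings, the most of the 5 that can be at the east ledge as the rope basket arrives there on crossing 5 is 4 — never all 5.
So no plan with fewer than 7 crossings exists, and this one achieves 7:
1. Guide goes to the east ledge with the elf and the paladin.
2. Guide goes back to the west ledge with the elf.
3. Guide goes to the east ledge with the dwarf and the rogue.
4. Guide goes back to the west ledge with the paladin.
5. Guide goes to the east ledge with the bard and the elf.
6. Guide goes back to the west ledge with the elf.
7. Guide goes to the east ledge with the elf and the paladin.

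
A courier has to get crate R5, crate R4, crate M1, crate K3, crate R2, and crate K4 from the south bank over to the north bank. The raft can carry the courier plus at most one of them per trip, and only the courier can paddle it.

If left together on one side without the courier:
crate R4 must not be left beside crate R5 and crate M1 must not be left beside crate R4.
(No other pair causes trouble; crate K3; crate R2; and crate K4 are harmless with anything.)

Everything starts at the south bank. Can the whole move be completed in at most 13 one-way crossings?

Yes

Yes — this plan uses 13 crossings (≤ 13):
1. Courier goes to the north bank with crate R4.  [the south bank: crate K3, crate K4, crate M1, crate R2, crate R5 | the north bank: crate R4]
2. Courier goes back to the south bank alone.  [the south bank: crate K3, crate K4, crate M1, crate R2, crate R5 | the north bank: crate R4]
3. Courier goes to the north bank with crate R5.  [the south bank: crate K3, crate K4, crate M1, crate R2 | the north bank: crate R4, crate R5]
4. Courier goes back to the south bank with crate R4.  [the south bank: crate K3, crate K4, crate M1, crate R2, crate R4 | the north bank: crate R5]
5. Courier goes to the north bank with crate M1.  [the south bank: crate K3, crate K4, crate R2, crate R4 | the north bank: crate M1, crate R5]
6. Courier goes back to the south bank alone.  [the south bank: crate K3, crate K4, crate R2, crate R4 | the north bank: crate M1, crate R5]
7. Courier goes to the north bank with crate K3.  [the south bank: crate K4, crate R2, crate R4 | the north bank: crate K3, crate M1, crate R5]
8. Courier goes back to the south bank alone.  [the south bank: crate K4, crate R2, crate R4 | the north bank: crate K3, crate M1, crate R5]
9. Courier goes to the north bank with crate R2.  [the south bank: crate K4, crate R4 | the north bank: crate K3, crate M1, crate R2, crate R5]
10. Courier goes back to the south bank alone.  [the south bank: crate K4, crate R4 | the north bank: crate K3, crate M1, crate R2, crate R5]
11. Courier goes to the north bank with crate K4.  [the south bank: crate R4 | the north bank: crate K3, crate K4, crate M1, crate R2, crate R5]
12. Courier goes back to the south bank alone.  [the south bank: crate R4 | the north bank: crate K3, crate K4, crate M1, crate R2, crate R5]
13. Courier goes to the north bank with crate R4.  [the south bank: — | the north bank: crate K3, crate K4, crate M1, crate R2, crate R4, crate R5]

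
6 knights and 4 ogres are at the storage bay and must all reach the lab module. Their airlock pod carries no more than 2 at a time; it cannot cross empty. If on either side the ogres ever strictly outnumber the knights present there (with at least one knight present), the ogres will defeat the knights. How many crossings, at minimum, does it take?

17

Counting alone: each trip to the lab module takes at most 2 across and each return brings at least 1 back, so after t trips out (and t−1 returns) at most 2t − (t−1) of the 10 are across; that first reaches 10 at t = 9, so at least 17 crossings are needed.
The plan below uses exactly 17 crossings, so it is optimal:
1. 2 ogres → the lab module.  (the storage bay: 6K 2O; the lab module: 0K 2O)
2. 1 ogre ← the storage bay.  (the storage bay: 6K 3O; the lab module: 0K 1O)
3. 2 ogres → the lab module.  (the storage bay: 6K 1O; the lab module: 0K 3O)
4. 1 ogre ← the storage bay.  (the storage bay: 6K 2O; the lab module: 0K 2O)
5. 2 knights → the lab module.  (the storage bay: 4K 2O; the lab module: 2K 2O)
6. 1 ogre ← the storage bay.  (the storage bay: 4K 3O; the lab module: 2K 1O)
7. 1 knight and 1 ogre → the lab module.  (the storage bay: 3K 2O; the lab module: 3K 2O)
8. 1 ogre ← the storage bay.  (the storage bay: 3K 3O; the lab module: 3K 1O)
9. 2 ogres → the lab module.  (the storage bay: 3K 1O; the lab module: 3K 3O)
10. 1 ogre ← the storage bay.  (the storage bay: 3K 2O; the lab module: 3K 2O)
11. 1 knight and 1 ogre → the lab module.  (the storage bay: 2K 1O; the lab module: 4K 3O)
12. 1 ogre ← the storage bay.  (the storage bay: 2K 2O; the lab module: 4K 2O)
13. 2 ogres → the lab module.  (the storage bay: 2K 0O; the lab module: 4K 4O)
14. 1 ogre ← the storage bay.  (the storage bay: 2K 1O; the lab module: 4K 3O)
15. 1 knight and 1 ogre → the lab module.  (the storage bay: 1K 0O; the lab module: 5K 4O)
16. 1 ogre ← the storage bay.  (the storage bay: 1K 1O; the lab module: 5K 3O)
17. 1 knight and 1 ogre → the lab module.  (the storage bay: 0K 0O; the lab module: 6K 4O)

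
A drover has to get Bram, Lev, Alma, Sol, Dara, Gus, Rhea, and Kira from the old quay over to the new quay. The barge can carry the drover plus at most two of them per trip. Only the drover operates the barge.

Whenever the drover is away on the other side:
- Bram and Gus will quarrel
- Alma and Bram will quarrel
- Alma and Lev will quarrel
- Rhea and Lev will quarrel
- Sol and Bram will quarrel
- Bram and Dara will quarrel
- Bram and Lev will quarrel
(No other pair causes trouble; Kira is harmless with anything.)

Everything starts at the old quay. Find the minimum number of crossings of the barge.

Counting alone: the drover can take at most 2 across per trip to the new quay, so moving all 8 needs at least 4 loaded trips out, with a return between consecutive ones — at least 7 crossings.
The safety rule pushes this higher. Following every safe sequence of crossings, the most of the 8 that can be at the new quay as the barge arrives there on crossings 7, 9, 11 is 5, 6, 7 respectively — never all 8.
So no plan with fewer than 13 crossings exists, and this one achieves 13:
1. Drover goes to the new quay with Bram and Lev.  [the old quay: Alma, Dara, Gus, Kira, Rhea, Sol | the new quay: Bram, Lev]
2. Drover goes back to the old quay with Bram.  [the old quay: Alma, Bram, Dara, Gus, Kira, Rhea, Sol | the new quay: Lev]
3. Drover goes to the new quay with Bram and Sol.  [the old quay: Alma, Dara, Gus, Kira, Rhea | the new quay: Bram, Lev, Sol]
4. Drover goes back to the old quay with Bram.  [the old quay: Alma, Bram, Dara, Gus, Kira, Rhea | the new quay: Lev, Sol]
5. Drover goes to the new quay with Bram and Dara.  [the old quay: Alma, Gus, Kira, Rhea | the new quay: Bram, Dara, Lev, Sol]
6. Drover goes back to the old quay with Bram.  [the old quay: Alma, Bram, Gus, Kira, Rhea | the new quay: Dara, Lev, Sol]
7. Drover goes to the new quay with Bram and Gus.  [the old quay: Alma, Kira, Rhea | the new quay: Bram, Dara, Gus, Lev, Sol]
8. Drover goes back to the old quay with Bram.  [the old quay: Alma, Bram, Kira, Rhea | the new quay: Dara, Gus, Lev, Sol]
9. Drover goes to the new quay with Bram and Kira.  [the old quay: Alma, Rhea | the new quay: Bram, Dara, Gus, Kira, Lev, Sol]
10. Drover goes back to the old quay with Bram.  [the old quay: Alma, Bram, Rhea | the new quay: Dara, Gus, Kira, Lev, Sol]
11. Drover goes to the new quay with Alma and Rhea.  [the old quay: Bram | the new quay: Alma, Dara, Gus, Kira, Lev, Rhea, Sol]
12. Drover goes back to the old quay with Lev.  [the old quay: Bram, Lev | the new quay: Alma, Dara, Gus, Kira, Rhea, Sol]
13. Drover goes to the new quay with Bram and Lev.  [the old quay: — | the new quay: Alma, Bram, Dara, Gus, Kira, Lev, Rhea, Sol]

13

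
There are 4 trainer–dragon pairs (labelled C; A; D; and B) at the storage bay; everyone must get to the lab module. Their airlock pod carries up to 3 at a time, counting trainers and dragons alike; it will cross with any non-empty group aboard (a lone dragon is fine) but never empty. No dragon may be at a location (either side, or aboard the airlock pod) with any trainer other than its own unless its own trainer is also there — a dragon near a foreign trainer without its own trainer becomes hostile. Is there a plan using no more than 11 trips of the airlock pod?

Yes

Yes — this plan uses 9 crossings (≤ 11):
1. dragon C and trainer C cross → the lab module.
2. trainer C crosses ← the storage bay.
3. dragon A, trainer A, and trainer C cross → the lab module.
4. dragon C and trainer C cross ← the storage bay.
5. trainer B, trainer C, and trainer D cross → the lab module.
6. dragon A crosses ← the storage bay.
7. dragon A and dragon C cross → the lab module.
8. dragon C crosses ← the storage bay.
9. dragon B, dragon C, and dragon D cross → the lab module.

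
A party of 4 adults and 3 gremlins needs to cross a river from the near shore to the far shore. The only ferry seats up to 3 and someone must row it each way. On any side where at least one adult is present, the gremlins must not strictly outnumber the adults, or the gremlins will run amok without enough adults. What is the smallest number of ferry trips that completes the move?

Counting alone: each trip to the far shore takes at most 3 across and each return brings at least 1 back, so after t trips out (and t−1 returns) at most 3t − (t−1) of the 7 are across; that first reaches 7 at t = 3, so at least 5 crossings are needed.
The plan below uses exactly 5 crossings, so it is optimal:
1. 3 gremlins → the far shore.  (the near shore: 4A 0G; the far shore: 0A 3G)
2. 1 gremlin ← the near shore.  (the near shore: 4A 1G; the far shore: 0A 2G)
3. 3 adults → the far shore.  (the near shore: 1A 1G; the far shore: 3A 2G)
4. 1 adult ← the near shore.  (the near shore: 2A 1G; the far shore: 2A 2G)
5. 2 adults and 1 gremlin → the far shore.  (the near shore: 0A 0G; the far shore: 4A 3G)

5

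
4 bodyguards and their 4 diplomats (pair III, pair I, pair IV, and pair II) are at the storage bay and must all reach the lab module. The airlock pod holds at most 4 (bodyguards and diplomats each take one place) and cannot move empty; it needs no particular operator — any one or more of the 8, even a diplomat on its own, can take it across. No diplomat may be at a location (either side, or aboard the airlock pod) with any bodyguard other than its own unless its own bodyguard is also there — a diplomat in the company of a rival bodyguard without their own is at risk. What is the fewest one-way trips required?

Counting alone: each trip to the lab module takes at most 4 across and each return brings at least 1 back, so after t trips out (and t−1 returns) at most 4t − (t−1) of the 8 are across; that first reaches 8 at t = 3, so at least 5 crossings are needed.
The plan below uses exactly 5 crossings, so it is optimal:
1. bodyguard III and diplomat III cross → the lab module.
2. bodyguard III crosses ← the storage bay.
3. bodyguard I, bodyguard II, bodyguard III, and bodyguard IV cross → the lab module.
4. diplomat III crosses ← the storage bay.
5. diplomat I, diplomat II, diplomat III, and diplomat IV cross → the lab module.

5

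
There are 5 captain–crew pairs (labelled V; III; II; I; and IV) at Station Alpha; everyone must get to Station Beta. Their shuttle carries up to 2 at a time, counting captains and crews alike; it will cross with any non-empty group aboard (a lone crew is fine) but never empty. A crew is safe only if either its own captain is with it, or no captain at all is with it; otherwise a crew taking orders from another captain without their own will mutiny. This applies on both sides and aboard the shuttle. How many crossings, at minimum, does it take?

Following every safe sequence of crossings from the start, the most of the 10 that can be at Station Beta as the shuttle arrives there on crossings 1, 3, 5, 7 is 2, 3, 4, 5 respectively; the best ever achieved is 5 of 10.
From crossing 9 on, no configuration arises that was not already reachable earlier: only 82 distinct safe configurations (who is on which side, and where the shuttle is) can ever be reached, none of them has everyone across, and every continuation just revisits them. So no valid plan exists.

impossible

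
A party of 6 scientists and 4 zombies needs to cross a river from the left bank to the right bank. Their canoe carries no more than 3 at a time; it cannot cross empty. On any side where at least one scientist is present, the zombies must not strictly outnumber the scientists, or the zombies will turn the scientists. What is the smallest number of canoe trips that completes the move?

9

Counting alone: each trip to the right bank takes at most 3 across and each return brings at least 1 back, so after t trips out (and t−1 returns) at most 3t − (t−1) of the 10 are across; that first reaches 10 at t = 5, so at least 9 crossings are needed.
The plan below uses exactly 9 crossings, so it is optimal:
1. 2 zombies → the right bank.  (the left bank: 6S 2Z; the right bank: 0S 2Z)
2. 1 zombie ← the left bank.  (the left bank: 6S 3Z; the right bank: 0S 1Z)
3. 3 zombies → the right bank.  (the left bank: 6S 0Z; the right bank: 0S 4Z)
4. 1 zombie ← the left bank.  (the left bank: 6S 1Z; the right bank: 0S 3Z)
5. 3 scientists → the right bank.  (the left bank: 3S 1Z; the right bank: 3S 3Z)
6. 1 zombie ← the left bank.  (the left bank: 3S 2Z; the right bank: 3S 2Z)
7. 1 scientist and 2 zombies → the right bank.  (the left bank: 2S 0Z; the right bank: 4S 4Z)
8. 1 zombie ← the left bank.  (the left bank: 2S 1Z; the right bank: 4S 3Z)
9. 2 scientists and 1 zombie → the right bank.  (the left bank: 0S 0Z; the right bank: 6S 4Z)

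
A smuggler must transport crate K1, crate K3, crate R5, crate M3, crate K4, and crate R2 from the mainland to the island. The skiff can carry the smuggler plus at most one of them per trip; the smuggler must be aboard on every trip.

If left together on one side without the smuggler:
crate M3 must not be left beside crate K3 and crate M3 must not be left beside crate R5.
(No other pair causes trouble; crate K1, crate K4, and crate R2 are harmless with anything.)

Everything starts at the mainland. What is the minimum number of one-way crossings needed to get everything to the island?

Counting alone: the smuggler can take at most 1 across per trip to the island, so moving all 6 needs at least 6 loaded trips out, with a return between consecutive ones — at least 11 crossings.
The safety rule pushes this higher. Following every safe sequence of crossings, the most of the 6 that can be at the island as the skiff arrives there on crossing 11 is 5 — never all 6.
So no plan with fewer than 13 crossings exists, and this one achieves 13:
1. Smuggler goes to the island with crate M3.  [the mainland: crate K1, crate K3, crate K4, crate R2, crate R5 | the island: crate M3]
2. Smuggler goes back to the mainland alone.  [the mainland: crate K1, crate K3, crate K4, crate R2, crate R5 | the island: crate M3]
3. Smuggler goes to the island with crate K1.  [the mainland: crate K3, crate K4, crate R2, crate R5 | the island: crate K1, crate M3]
4. Smuggler goes back to the mainland alone.  [the mainland: crate K3, crate K4, crate R2, crate R5 | the island: crate K1, crate M3]
5. Smuggler goes to the island with crate K3.  [the mainland: crate K4, crate R2, crate R5 | the island: crate K1, crate K3, crate M3]
6. Smuggler goes back to the mainland with crate M3.  [the mainland: crate K4, crate M3, crate R2, crate R5 | the island: crate K1, crate K3]
7. Smuggler goes to the island with crate R5.  [the mainland: crate K4, crate M3, crate R2 | the island: crate K1, crate K3, crate R5]
8. Smuggler goes back to the mainland alone.  [the mainland: crate K4, crate M3, crate R2 | the island: crate K1, crate K3, crate R5]
9. Smuggler goes to the island with crate K4.  [the mainland: crate M3, crate R2 | the island: crate K1, crate K3, crate K4, crate R5]
10. Smuggler goes back to the mainland alone.  [the mainland: crate M3, crate R2 | the island: crate K1, crate K3, crate K4, crate R5]
11. Smuggler goes to the island with crate R2.  [the mainland: crate M3 | the island: crate K1, crate K3, crate K4, crate R2, crate R5]
12. Smuggler goes back to the mainland alone.  [the mainland: crate M3 | the island: crate K1, crate K3, crate K4, crate R2, crate R5]
13. Smuggler goes to the island with crate M3.  [the mainland: — | the island: crate K1, crate K3, crate K4, crate M3, crate R2, crate R5]

13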